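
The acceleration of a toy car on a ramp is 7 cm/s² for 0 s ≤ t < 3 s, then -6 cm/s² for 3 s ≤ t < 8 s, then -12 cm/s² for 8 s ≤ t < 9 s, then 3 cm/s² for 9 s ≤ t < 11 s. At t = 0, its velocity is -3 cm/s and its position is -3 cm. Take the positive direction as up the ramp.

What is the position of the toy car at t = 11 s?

On each constant-a segment, Δv = aΔt and Δx = v₀Δt + ½aΔt²; chain segment to segment.
0–3 s: v starts -3 cm/s; Δx = -3·3 + ½·7·3² = 22.5 cm; v ends 18 cm/s.
3–8 s: v starts 18 cm/s; Δx = 18·5 + ½·-6·5² = 15 cm; v ends -12 cm/s.
8–9 s: v starts -12 cm/s; Δx = -12·1 + ½·-12·1² = -18 cm; v ends -24 cm/s.
9–11 s: v starts -24 cm/s; Δx = -24·2 + ½·3·2² = -42 cm; v ends -18 cm/s.
x(11) = -3 + Σ Δx = -25.5 cm.

-25.5 cm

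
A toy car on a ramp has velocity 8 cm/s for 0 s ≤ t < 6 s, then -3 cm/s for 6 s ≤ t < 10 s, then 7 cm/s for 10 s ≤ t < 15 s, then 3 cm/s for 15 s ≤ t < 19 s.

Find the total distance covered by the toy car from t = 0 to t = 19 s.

Distance (not displacement) is the total path length: add the absolute areas under v-t.
0–6 s: |8| × 6 = 48 cm
6–10 s: |-3| × 4 = 12 cm
10–15 s: |7| × 5 = 35 cm
15–19 s: |3| × 4 = 12 cm
Total distance = 107 cm

107 cm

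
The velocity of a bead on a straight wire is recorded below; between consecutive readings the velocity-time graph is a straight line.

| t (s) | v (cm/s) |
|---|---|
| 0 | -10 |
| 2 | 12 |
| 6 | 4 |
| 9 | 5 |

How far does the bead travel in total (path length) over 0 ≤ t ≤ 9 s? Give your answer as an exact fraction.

1245/22 cm

Distance (not displacement) is the total path length: add the absolute areas under v-t.
0–2 s: v = 0 at t = 10/11 s; triangle areas 50/11 + 72/11 = 122/11 cm
2–6 s: |½(12 + 4)(4)| = 32 cm
6–9 s: |½(4 + 5)(3)| = 13.5 cm
Total distance = 1245/22 cm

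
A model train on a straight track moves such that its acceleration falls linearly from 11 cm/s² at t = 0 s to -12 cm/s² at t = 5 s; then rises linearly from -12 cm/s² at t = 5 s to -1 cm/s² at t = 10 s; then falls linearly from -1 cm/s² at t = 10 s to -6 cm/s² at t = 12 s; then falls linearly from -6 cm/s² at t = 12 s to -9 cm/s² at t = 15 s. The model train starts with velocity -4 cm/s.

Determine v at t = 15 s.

Δv equals the area under the a-t graph; then v = v₀ + Δv.
0–5 s: ½(11 + -12)(5) = -2.5 cm/s
5–10 s: ½(-12 + -1)(5) = -32.5 cm/s
10–12 s: ½(-1 + -6)(2) = -7 cm/s
12–15 s: ½(-6 + -9)(3) = -22.5 cm/s
Δv = -64.5 cm/s, so v(15) = -4 + (-64.5) = -68.5 cm/s.

-68.5 cm/s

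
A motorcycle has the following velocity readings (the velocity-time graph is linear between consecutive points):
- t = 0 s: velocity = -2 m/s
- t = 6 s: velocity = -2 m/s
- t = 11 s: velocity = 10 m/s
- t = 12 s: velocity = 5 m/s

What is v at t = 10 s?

On 6–11 s the graph is linear from -2 to 10 m/s: v(10) = -2 + (10 − -2)·(10 − 6)/(11 − 6) = 7.6 m/s.

7.6 m/s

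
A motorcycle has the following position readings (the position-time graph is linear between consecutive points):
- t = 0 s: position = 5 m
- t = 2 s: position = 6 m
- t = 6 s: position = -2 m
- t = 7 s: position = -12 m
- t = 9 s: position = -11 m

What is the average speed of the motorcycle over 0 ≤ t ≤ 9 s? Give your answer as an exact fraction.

20/9 m/s

Average speed = (total path length)/(elapsed time); on a piecewise-linear x-t graph the path length is Σ|Δx|.
0–2 s: |Δx| = |6 − 5| = 1 m
2–6 s: |Δx| = |-2 − 6| = 8 m
6–7 s: |Δx| = |-12 − -2| = 10 m
7–9 s: |Δx| = |-11 − -12| = 1 m
Total path = 20 m; average speed = 20/9 = 20/9 m/s.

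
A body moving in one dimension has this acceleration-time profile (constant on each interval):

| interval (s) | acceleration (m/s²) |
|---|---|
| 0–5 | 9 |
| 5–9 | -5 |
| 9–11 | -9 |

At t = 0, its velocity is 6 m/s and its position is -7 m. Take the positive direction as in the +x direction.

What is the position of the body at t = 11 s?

343.5 m

On each constant-a segment, Δv = aΔt and Δx = v₀Δt + ½aΔt²; chain segment to segment.
0–5 s: v starts 6 m/s; Δx = 6·5 + ½·9·5² = 142.5 m; v ends 51 m/s.
5–9 s: v starts 51 m/s; Δx = 51·4 + ½·-5·4² = 164 m; v ends 31 m/s.
9–11 s: v starts 31 m/s; Δx = 31·2 + ½·-9·2² = 44 m; v ends 13 m/s.
x(11) = -7 + Σ Δx = 343.5 m.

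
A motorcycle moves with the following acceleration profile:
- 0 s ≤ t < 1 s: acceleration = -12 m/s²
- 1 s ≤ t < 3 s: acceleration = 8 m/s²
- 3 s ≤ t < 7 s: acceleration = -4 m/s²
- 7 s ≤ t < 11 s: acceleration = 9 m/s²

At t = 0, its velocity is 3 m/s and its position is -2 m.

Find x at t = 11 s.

25 m

On each constant-a segment, Δv = aΔt and Δx = v₀Δt + ½aΔt²; chain segment to segment.
0–1 s: v starts 3 m/s; Δx = 3·1 + ½·-12·1² = -3 m; v ends -9 m/s.
1–3 s: v starts -9 m/s; Δx = -9·2 + ½·8·2² = -2 m; v ends 7 m/s.
3–7 s: v starts 7 m/s; Δx = 7·4 + ½·-4·4² = -4 m; v ends -9 m/s.
7–11 s: v starts -9 m/s; Δx = -9·4 + ½·9·4² = 36 m; v ends 27 m/s.
x(11) = -2 + Σ Δx = 25 m.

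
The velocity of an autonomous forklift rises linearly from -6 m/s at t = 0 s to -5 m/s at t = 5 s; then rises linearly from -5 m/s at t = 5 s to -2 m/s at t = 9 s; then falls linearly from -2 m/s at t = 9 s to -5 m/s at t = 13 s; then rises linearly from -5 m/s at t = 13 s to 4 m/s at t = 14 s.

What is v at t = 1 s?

-5.8 m/s

On 0–5 s the graph is linear from -6 to -5 m/s: v(1) = -6 + (-5 − -6)·(1 − 0)/(5 − 0) = -5.8 m/s.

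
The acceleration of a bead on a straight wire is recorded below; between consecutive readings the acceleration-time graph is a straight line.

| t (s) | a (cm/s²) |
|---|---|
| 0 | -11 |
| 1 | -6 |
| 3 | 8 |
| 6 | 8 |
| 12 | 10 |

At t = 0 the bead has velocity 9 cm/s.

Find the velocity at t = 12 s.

Δv equals the area under the a-t graph; then v = v₀ + Δv.
0–1 s: ½(-11 + -6)(1) = -8.5 cm/s
1–3 s: ½(-6 + 8)(2) = 2 cm/s
3–6 s: 8 × 3 = 24 cm/s
6–12 s: ½(8 + 10)(6) = 54 cm/s
Δv = 71.5 cm/s, so v(12) = 9 + (71.5) = 80.5 cm/s.

80.5 cm/s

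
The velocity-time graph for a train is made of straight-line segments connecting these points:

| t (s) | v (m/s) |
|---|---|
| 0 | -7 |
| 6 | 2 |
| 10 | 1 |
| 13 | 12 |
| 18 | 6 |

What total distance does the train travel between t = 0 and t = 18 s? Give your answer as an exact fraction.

Distance (not displacement) is the total path length: add the absolute areas under v-t.
0–6 s: v = 0 at t = 14/3 s; triangle areas 49/3 + 4/3 = 53/3 m
6–10 s: |½(2 + 1)(4)| = 6 m
10–13 s: |½(1 + 12)(3)| = 19.5 m
13–18 s: |½(12 + 6)(5)| = 45 m
Total distance = 529/6 m

529/6 m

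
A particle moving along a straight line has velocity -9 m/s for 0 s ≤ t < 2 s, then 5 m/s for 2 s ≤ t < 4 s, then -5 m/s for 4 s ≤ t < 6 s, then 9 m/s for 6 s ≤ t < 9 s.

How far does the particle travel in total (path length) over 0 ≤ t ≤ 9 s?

65 m

Total distance travelled is ∫|v| dt — sum the magnitudes of each area piece.
0–2 s: |-9| × 2 = 18 m
2–4 s: |5| × 2 = 10 m
4–6 s: |-5| × 2 = 10 m
6–9 s: |9| × 3 = 27 m
Total distance = 65 m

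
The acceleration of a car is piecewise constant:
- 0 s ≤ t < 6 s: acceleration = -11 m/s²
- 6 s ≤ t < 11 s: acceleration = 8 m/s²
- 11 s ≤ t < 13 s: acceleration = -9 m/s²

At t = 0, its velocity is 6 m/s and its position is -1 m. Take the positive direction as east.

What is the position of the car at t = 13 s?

On each constant-a segment, Δv = aΔt and Δx = v₀Δt + ½aΔt²; chain segment to segment.
0–6 s: v starts 6 m/s; Δx = 6·6 + ½·-11·6² = -162 m; v ends -60 m/s.
6–11 s: v starts -60 m/s; Δx = -60·5 + ½·8·5² = -200 m; v ends -20 m/s.
11–13 s: v starts -20 m/s; Δx = -20·2 + ½·-9·2² = -58 m; v ends -38 m/s.
x(13) = -1 + Σ Δx = -421 m.

-421 m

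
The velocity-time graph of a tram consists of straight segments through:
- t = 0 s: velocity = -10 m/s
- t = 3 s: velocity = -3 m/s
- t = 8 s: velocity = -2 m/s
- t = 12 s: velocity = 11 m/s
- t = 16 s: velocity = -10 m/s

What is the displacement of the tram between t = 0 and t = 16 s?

Net displacement equals the area under the velocity-time graph (areas below the axis count negative).
0–3 s: ½(-10 + -3)(3) = -19.5 m
3–8 s: ½(-3 + -2)(5) = -12.5 m
8–12 s: ½(-2 + 11)(4) = 18 m
12–16 s: ½(11 + -10)(4) = 2 m
Net displacement = -12 m

-12 m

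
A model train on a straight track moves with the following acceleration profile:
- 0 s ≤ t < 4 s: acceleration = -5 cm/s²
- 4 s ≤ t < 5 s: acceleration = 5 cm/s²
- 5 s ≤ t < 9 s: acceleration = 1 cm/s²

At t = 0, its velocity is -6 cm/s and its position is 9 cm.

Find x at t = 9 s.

-154.5 cm

On each constant-a segment, Δv = aΔt and Δx = v₀Δt + ½aΔt²; chain segment to segment.
0–4 s: v starts -6 cm/s; Δx = -6·4 + ½·-5·4² = -64 cm; v ends -26 cm/s.
4–5 s: v starts -26 cm/s; Δx = -26·1 + ½·5·1² = -23.5 cm; v ends -21 cm/s.
5–9 s: v starts -21 cm/s; Δx = -21·4 + ½·1·4² = -76 cm; v ends -17 cm/s.
x(9) = 9 + Σ Δx = -154.5 cm.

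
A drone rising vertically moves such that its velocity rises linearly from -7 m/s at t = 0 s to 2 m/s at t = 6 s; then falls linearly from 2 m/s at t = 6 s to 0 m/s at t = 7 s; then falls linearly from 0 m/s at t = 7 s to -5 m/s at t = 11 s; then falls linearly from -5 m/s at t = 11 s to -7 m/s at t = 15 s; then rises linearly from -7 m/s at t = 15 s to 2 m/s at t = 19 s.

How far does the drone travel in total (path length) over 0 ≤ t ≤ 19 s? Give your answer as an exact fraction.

580/9 m

Total distance travelled is ∫|v| dt — sum the magnitudes of each area piece.
0–6 s: v = 0 at t = 14/3 s; triangle areas 49/3 + 4/3 = 53/3 m
6–7 s: |½(2 + 0)(1)| = 1 m
7–11 s: |½(0 + -5)(4)| = 10 m
11–15 s: |½(-5 + -7)(4)| = 24 m
15–19 s: v = 0 at t = 163/9 s; triangle areas 98/9 + 8/9 = 106/9 m
Total distance = 580/9 m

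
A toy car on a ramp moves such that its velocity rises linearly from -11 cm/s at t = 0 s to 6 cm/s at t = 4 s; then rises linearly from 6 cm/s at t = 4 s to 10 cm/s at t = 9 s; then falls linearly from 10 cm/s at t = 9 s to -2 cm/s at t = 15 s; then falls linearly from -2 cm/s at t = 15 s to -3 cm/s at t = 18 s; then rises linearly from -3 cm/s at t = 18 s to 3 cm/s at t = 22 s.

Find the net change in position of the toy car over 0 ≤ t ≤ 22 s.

Net displacement equals the area under the velocity-time graph (areas below the axis count negative).
0–4 s: ½(-11 + 6)(4) = -10 cm
4–9 s: ½(6 + 10)(5) = 40 cm
9–15 s: ½(10 + -2)(6) = 24 cm
15–18 s: ½(-2 + -3)(3) = -7.5 cm
18–22 s: ½(-3 + 3)(4) = 0 cm
Net displacement = 46.5 cm

46.5 cm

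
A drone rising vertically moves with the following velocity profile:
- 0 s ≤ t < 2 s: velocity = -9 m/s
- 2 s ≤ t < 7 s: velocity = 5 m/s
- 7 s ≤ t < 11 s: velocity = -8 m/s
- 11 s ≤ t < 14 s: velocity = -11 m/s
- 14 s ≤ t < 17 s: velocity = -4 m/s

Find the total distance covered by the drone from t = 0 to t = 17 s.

120 m

Distance (not displacement) is the total path length: add the absolute areas under v-t.
0–2 s: |-9| × 2 = 18 m
2–7 s: |5| × 5 = 25 m
7–11 s: |-8| × 4 = 32 m
11–14 s: |-11| × 3 = 33 m
14–17 s: |-4| × 3 = 12 m
Total distance = 120 m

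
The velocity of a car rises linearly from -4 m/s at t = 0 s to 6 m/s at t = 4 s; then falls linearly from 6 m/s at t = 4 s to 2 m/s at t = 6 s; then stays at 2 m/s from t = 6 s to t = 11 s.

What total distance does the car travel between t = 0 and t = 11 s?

Distance (not displacement) is the total path length: add the absolute areas under v-t.
0–4 s: v = 0 at t = 1.6 s; triangle areas 3.2 + 7.2 = 10.4 m
4–6 s: |½(6 + 2)(2)| = 8 m
6–11 s: |2| × 5 = 10 m
Total distance = 28.4 m

28.4 m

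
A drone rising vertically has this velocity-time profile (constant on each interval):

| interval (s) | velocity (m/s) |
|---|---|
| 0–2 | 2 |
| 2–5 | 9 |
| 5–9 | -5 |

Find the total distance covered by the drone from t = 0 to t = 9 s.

Total distance travelled is ∫|v| dt — sum the magnitudes of each area piece.
0–2 s: |2| × 2 = 4 m
2–5 s: |9| × 3 = 27 m
5–9 s: |-5| × 4 = 20 m
Total distance = 51 m

51 m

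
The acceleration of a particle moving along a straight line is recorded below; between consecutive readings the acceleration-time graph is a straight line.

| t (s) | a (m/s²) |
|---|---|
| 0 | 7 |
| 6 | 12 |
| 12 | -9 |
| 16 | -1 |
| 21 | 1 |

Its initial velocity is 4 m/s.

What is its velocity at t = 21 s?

Δv equals the area under the a-t graph; then v = v₀ + Δv.
0–6 s: ½(7 + 12)(6) = 57 m/s
6–12 s: ½(12 + -9)(6) = 9 m/s
12–16 s: ½(-9 + -1)(4) = -20 m/s
16–21 s: ½(-1 + 1)(5) = 0 m/s
Δv = 46 m/s, so v(21) = 4 + (46) = 50 m/s.

50 m/s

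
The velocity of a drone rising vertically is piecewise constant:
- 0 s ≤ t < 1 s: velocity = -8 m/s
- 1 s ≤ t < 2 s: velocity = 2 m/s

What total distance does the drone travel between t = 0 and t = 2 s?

10 m

Distance (not displacement) is the total path length: add the absolute areas under v-t.
0–1 s: |-8| × 1 = 8 m
1–2 s: |2| × 1 = 2 m
Total distance = 10 m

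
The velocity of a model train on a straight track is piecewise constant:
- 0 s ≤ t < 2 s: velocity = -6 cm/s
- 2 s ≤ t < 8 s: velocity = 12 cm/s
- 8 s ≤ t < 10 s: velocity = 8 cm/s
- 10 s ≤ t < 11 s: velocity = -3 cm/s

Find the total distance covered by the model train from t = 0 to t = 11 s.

Distance (not displacement) is the total path length: add the absolute areas under v-t.
0–2 s: |-6| × 2 = 12 cm
2–8 s: |12| × 6 = 72 cm
8–10 s: |8| × 2 = 16 cm
10–11 s: |-3| × 1 = 3 cm
Total distance = 103 cm

103 cm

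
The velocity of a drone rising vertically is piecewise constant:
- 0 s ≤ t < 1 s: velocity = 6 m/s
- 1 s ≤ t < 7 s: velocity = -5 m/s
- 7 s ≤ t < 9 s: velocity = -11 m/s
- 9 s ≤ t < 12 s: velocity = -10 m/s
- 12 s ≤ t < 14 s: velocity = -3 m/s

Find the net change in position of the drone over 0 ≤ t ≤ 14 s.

-82 m

Net displacement equals the area under the velocity-time graph (areas below the axis count negative).
0–1 s: 6 × 1 = 6 m
1–7 s: -5 × 6 = -30 m
7–9 s: -11 × 2 = -22 m
9–12 s: -10 × 3 = -30 m
12–14 s: -3 × 2 = -6 m
Net displacement = -82 m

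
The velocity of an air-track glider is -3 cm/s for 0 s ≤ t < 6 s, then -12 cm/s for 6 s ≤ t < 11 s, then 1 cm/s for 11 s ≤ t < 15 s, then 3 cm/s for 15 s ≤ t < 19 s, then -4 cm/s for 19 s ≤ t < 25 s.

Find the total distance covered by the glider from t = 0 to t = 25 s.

Distance (not displacement) is the total path length: add the absolute areas under v-t.
0–6 s: |-3| × 6 = 18 cm
6–11 s: |-12| × 5 = 60 cm
11–15 s: |1| × 4 = 4 cm
15–19 s: |3| × 4 = 12 cm
19–25 s: |-4| × 6 = 24 cm
Total distance = 118 cm

118 cm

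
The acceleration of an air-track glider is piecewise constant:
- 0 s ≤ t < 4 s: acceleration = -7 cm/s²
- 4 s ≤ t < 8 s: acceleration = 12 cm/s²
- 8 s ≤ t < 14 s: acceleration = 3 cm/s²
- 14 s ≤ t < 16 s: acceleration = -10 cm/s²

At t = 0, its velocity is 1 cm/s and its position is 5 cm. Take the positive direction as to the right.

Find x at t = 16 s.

179 cm

On each constant-a segment, Δv = aΔt and Δx = v₀Δt + ½aΔt²; chain segment to segment.
0–4 s: v starts 1 cm/s; Δx = 1·4 + ½·-7·4² = -52 cm; v ends -27 cm/s.
4–8 s: v starts -27 cm/s; Δx = -27·4 + ½·12·4² = -12 cm; v ends 21 cm/s.
8–14 s: v starts 21 cm/s; Δx = 21·6 + ½·3·6² = 180 cm; v ends 39 cm/s.
14–16 s: v starts 39 cm/s; Δx = 39·2 + ½·-10·2² = 58 cm; v ends 19 cm/s.
x(16) = 5 + Σ Δx = 179 cm.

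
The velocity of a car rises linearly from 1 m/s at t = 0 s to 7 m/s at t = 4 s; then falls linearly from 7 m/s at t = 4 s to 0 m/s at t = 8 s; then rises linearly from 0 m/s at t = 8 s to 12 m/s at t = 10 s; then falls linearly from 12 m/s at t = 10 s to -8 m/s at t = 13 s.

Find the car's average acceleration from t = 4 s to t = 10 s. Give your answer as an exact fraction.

Average acceleration = Δv/Δt = (12 − 7)/(10 − 4) = 5/6 m/s².

5/6 m/s²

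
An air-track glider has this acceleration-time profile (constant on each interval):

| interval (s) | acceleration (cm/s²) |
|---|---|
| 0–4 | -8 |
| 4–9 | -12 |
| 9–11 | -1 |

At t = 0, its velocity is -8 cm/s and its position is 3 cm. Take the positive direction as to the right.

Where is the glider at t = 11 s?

-645 cm

On each constant-a segment, Δv = aΔt and Δx = v₀Δt + ½aΔt²; chain segment to segment.
0–4 s: v starts -8 cm/s; Δx = -8·4 + ½·-8·4² = -96 cm; v ends -40 cm/s.
4–9 s: v starts -40 cm/s; Δx = -40·5 + ½·-12·5² = -350 cm; v ends -100 cm/s.
9–11 s: v starts -100 cm/s; Δx = -100·2 + ½·-1·2² = -202 cm; v ends -102 cm/s.
x(11) = 3 + Σ Δx = -645 cm.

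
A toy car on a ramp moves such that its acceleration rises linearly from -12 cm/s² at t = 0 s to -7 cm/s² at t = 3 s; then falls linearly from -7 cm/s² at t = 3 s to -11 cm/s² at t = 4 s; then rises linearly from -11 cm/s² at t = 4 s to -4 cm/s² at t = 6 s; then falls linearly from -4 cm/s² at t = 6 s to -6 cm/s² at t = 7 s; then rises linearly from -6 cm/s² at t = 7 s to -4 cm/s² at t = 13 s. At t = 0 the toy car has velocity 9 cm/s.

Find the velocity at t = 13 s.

-78.5 cm/s

Δv equals the area under the a-t graph; then v = v₀ + Δv.
0–3 s: ½(-12 + -7)(3) = -28.5 cm/s
3–4 s: ½(-7 + -11)(1) = -9 cm/s
4–6 s: ½(-11 + -4)(2) = -15 cm/s
6–7 s: ½(-4 + -6)(1) = -5 cm/s
7–13 s: ½(-6 + -4)(6) = -30 cm/s
Δv = -87.5 cm/s, so v(13) = 9 + (-87.5) = -78.5 cm/s.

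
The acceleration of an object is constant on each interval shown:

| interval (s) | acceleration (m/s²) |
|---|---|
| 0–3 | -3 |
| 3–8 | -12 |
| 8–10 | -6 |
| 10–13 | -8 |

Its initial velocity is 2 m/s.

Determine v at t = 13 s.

Δv equals the area under the a-t graph; then v = v₀ + Δv.
0–3 s: -3 × 3 = -9 m/s
3–8 s: -12 × 5 = -60 m/s
8–10 s: -6 × 2 = -12 m/s
10–13 s: -8 × 3 = -24 m/s
Δv = -105 m/s, so v(13) = 2 + (-105) = -103 m/s.

-103 m/s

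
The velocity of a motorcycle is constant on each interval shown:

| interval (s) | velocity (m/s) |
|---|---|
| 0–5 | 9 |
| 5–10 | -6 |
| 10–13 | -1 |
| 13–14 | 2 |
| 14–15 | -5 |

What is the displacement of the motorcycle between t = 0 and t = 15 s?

Net displacement equals the area under the velocity-time graph (areas below the axis count negative).
0–5 s: 9 × 5 = 45 m
5–10 s: -6 × 5 = -30 m
10–13 s: -1 × 3 = -3 m
13–14 s: 2 × 1 = 2 m
14–15 s: -5 × 1 = -5 m
Net displacement = 9 m

9 m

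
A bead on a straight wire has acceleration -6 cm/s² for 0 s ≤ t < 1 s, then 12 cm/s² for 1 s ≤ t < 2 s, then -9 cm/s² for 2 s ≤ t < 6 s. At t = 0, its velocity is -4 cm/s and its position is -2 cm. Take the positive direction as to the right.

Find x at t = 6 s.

-77 cm

On each constant-a segment, Δv = aΔt and Δx = v₀Δt + ½aΔt²; chain segment to segment.
0–1 s: v starts -4 cm/s; Δx = -4·1 + ½·-6·1² = -7 cm; v ends -10 cm/s.
1–2 s: v starts -10 cm/s; Δx = -10·1 + ½·12·1² = -4 cm; v ends 2 cm/s.
2–6 s: v starts 2 cm/s; Δx = 2·4 + ½·-9·4² = -64 cm; v ends -34 cm/s.
x(6) = -2 + Σ Δx = -77 cm.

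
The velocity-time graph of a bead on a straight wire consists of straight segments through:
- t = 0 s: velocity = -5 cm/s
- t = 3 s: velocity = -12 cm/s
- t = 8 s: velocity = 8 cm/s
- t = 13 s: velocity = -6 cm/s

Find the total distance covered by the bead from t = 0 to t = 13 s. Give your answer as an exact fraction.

Total distance travelled is ∫|v| dt — sum the magnitudes of each area piece.
0–3 s: |½(-5 + -12)(3)| = 25.5 cm
3–8 s: v = 0 at t = 6 s; triangle areas 18 + 8 = 26 cm
8–13 s: v = 0 at t = 76/7 s; triangle areas 80/7 + 45/7 = 125/7 cm
Total distance = 971/14 cm

971/14 cm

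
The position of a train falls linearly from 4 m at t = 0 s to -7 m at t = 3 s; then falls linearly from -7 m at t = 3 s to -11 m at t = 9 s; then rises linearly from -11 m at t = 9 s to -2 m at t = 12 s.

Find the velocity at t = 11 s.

3 m/s

Velocity is the slope of the x-t graph on 9–12 s: (-2 − -11)/(12 − 9) = 3 m/s.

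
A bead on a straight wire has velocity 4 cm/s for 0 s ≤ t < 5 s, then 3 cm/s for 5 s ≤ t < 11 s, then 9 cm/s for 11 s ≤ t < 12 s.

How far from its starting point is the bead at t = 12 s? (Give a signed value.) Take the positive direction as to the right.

Net displacement equals the area under the velocity-time graph (areas below the axis count negative).
0–5 s: 4 × 5 = 20 cm
5–11 s: 3 × 6 = 18 cm
11–12 s: 9 × 1 = 9 cm
Net displacement = 47 cm

47 cm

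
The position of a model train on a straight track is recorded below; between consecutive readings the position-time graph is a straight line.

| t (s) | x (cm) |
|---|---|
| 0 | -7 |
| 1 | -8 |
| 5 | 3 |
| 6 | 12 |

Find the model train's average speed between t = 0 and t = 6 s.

3.5 cm/s

Average speed = (total path length)/(elapsed time); on a piecewise-linear x-t graph the path length is Σ|Δx|.
0–1 s: |Δx| = |-8 − -7| = 1 cm
1–5 s: |Δx| = |3 − -8| = 11 cm
5–6 s: |Δx| = |12 − 3| = 9 cm
Total path = 21 cm; average speed = 21/6 = 3.5 cm/s.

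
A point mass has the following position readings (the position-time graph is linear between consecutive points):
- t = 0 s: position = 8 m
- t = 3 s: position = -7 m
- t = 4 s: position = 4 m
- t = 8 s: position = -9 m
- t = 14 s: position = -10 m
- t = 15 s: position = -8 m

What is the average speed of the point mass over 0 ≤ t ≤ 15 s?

2.8 m/s

Average speed = (total path length)/(elapsed time); on a piecewise-linear x-t graph the path length is Σ|Δx|.
0–3 s: |Δx| = |-7 − 8| = 15 m
3–4 s: |Δx| = |4 − -7| = 11 m
4–8 s: |Δx| = |-9 − 4| = 13 m
8–14 s: |Δx| = |-10 − -9| = 1 m
14–15 s: |Δx| = |-8 − -10| = 2 m
Total path = 42 m; average speed = 42/15 = 2.8 m/s.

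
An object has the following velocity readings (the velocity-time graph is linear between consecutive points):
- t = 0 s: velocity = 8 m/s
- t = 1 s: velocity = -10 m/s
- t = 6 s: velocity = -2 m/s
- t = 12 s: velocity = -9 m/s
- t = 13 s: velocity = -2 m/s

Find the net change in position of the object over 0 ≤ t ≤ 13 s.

-69.5 m

Net displacement equals the area under the velocity-time graph (areas below the axis count negative).
0–1 s: ½(8 + -10)(1) = -1 m
1–6 s: ½(-10 + -2)(5) = -30 m
6–12 s: ½(-2 + -9)(6) = -33 m
12–13 s: ½(-9 + -2)(1) = -5.5 m
Net displacement = -69.5 m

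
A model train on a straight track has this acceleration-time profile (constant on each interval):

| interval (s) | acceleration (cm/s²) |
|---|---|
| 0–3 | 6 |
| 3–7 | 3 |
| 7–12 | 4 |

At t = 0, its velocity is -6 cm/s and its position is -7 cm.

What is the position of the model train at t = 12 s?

On each constant-a segment, Δv = aΔt and Δx = v₀Δt + ½aΔt²; chain segment to segment.
0–3 s: v starts -6 cm/s; Δx = -6·3 + ½·6·3² = 9 cm; v ends 12 cm/s.
3–7 s: v starts 12 cm/s; Δx = 12·4 + ½·3·4² = 72 cm; v ends 24 cm/s.
7–12 s: v starts 24 cm/s; Δx = 24·5 + ½·4·5² = 170 cm; v ends 44 cm/s.
x(12) = -7 + Σ Δx = 244 cm.

244 cm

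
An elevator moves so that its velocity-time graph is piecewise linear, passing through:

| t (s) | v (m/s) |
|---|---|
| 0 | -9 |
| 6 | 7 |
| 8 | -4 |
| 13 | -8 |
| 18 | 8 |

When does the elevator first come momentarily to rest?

t = 3.375 s

v changes sign on 0–6 s (from -9 to 7); the graph is linear there, so v = 0 at t = 0 + (9)·(6 − 0)/(7 − -9) = 3.375 s.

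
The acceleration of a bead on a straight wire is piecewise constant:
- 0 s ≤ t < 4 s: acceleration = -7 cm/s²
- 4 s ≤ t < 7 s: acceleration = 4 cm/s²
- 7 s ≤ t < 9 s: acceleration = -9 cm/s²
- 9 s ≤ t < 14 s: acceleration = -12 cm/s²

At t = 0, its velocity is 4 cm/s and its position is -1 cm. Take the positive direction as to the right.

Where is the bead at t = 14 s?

-437 cm

On each constant-a segment, Δv = aΔt and Δx = v₀Δt + ½aΔt²; chain segment to segment.
0–4 s: v starts 4 cm/s; Δx = 4·4 + ½·-7·4² = -40 cm; v ends -24 cm/s.
4–7 s: v starts -24 cm/s; Δx = -24·3 + ½·4·3² = -54 cm; v ends -12 cm/s.
7–9 s: v starts -12 cm/s; Δx = -12·2 + ½·-9·2² = -42 cm; v ends -30 cm/s.
9–14 s: v starts -30 cm/s; Δx = -30·5 + ½·-12·5² = -300 cm; v ends -90 cm/s.
x(14) = -1 + Σ Δx = -437 cm.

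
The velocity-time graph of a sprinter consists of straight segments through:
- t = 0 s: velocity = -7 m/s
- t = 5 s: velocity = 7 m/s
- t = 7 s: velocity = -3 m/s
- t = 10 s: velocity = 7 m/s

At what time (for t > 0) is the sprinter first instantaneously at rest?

t = 2.5 s

v changes sign on 0–5 s (from -7 to 7); the graph is linear there, so v = 0 at t = 0 + (7)·(5 − 0)/(7 − -7) = 2.5 s.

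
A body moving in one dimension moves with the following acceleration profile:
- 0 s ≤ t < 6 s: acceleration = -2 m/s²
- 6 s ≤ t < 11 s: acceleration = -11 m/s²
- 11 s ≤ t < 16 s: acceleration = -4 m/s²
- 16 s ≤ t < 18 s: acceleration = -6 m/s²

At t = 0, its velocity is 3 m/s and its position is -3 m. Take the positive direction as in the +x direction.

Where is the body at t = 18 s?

On each constant-a segment, Δv = aΔt and Δx = v₀Δt + ½aΔt²; chain segment to segment.
0–6 s: v starts 3 m/s; Δx = 3·6 + ½·-2·6² = -18 m; v ends -9 m/s.
6–11 s: v starts -9 m/s; Δx = -9·5 + ½·-11·5² = -182.5 m; v ends -64 m/s.
11–16 s: v starts -64 m/s; Δx = -64·5 + ½·-4·5² = -370 m; v ends -84 m/s.
16–18 s: v starts -84 m/s; Δx = -84·2 + ½·-6·2² = -180 m; v ends -96 m/s.
x(18) = -3 + Σ Δx = -753.5 m.

-753.5 m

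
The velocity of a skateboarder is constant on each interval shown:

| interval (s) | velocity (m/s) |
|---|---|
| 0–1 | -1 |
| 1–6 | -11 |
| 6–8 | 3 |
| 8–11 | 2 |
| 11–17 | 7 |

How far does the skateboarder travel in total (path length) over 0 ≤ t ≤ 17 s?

Total distance travelled is ∫|v| dt — sum the magnitudes of each area piece.
0–1 s: |-1| × 1 = 1 m
1–6 s: |-11| × 5 = 55 m
6–8 s: |3| × 2 = 6 m
8–11 s: |2| × 3 = 6 m
11–17 s: |7| × 6 = 42 m
Total distance = 110 m

110 m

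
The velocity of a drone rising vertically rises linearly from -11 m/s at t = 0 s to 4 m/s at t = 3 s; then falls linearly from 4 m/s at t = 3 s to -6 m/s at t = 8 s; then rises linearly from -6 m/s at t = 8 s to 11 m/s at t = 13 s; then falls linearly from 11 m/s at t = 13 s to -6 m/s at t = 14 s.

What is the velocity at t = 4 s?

On 3–8 s the graph is linear from 4 to -6 m/s: v(4) = 4 + (-6 − 4)·(4 − 3)/(8 − 3) = 2 m/s.

2 m/s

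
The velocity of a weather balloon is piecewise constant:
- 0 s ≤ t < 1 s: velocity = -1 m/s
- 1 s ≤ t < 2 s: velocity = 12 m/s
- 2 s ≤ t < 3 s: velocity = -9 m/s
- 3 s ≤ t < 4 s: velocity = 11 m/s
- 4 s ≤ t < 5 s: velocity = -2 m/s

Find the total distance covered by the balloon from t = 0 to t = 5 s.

35 m

Total distance travelled is ∫|v| dt — sum the magnitudes of each area piece.
0–1 s: |-1| × 1 = 1 m
1–2 s: |12| × 1 = 12 m
2–3 s: |-9| × 1 = 9 m
3–4 s: |11| × 1 = 11 m
4–5 s: |-2| × 1 = 2 m
Total distance = 35 m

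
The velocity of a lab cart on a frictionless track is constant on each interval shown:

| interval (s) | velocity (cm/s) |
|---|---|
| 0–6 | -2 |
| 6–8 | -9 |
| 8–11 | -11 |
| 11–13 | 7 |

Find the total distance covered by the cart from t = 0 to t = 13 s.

77 cm

Distance (not displacement) is the total path length: add the absolute areas under v-t.
0–6 s: |-2| × 6 = 12 cm
6–8 s: |-9| × 2 = 18 cm
8–11 s: |-11| × 3 = 33 cm
11–13 s: |7| × 2 = 14 cm
Total distance = 77 cm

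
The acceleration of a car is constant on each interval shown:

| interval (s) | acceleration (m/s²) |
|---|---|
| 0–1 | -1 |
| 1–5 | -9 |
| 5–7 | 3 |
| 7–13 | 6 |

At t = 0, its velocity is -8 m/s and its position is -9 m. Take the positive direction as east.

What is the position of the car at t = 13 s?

On each constant-a segment, Δv = aΔt and Δx = v₀Δt + ½aΔt²; chain segment to segment.
0–1 s: v starts -8 m/s; Δx = -8·1 + ½·-1·1² = -8.5 m; v ends -9 m/s.
1–5 s: v starts -9 m/s; Δx = -9·4 + ½·-9·4² = -108 m; v ends -45 m/s.
5–7 s: v starts -45 m/s; Δx = -45·2 + ½·3·2² = -84 m; v ends -39 m/s.
7–13 s: v starts -39 m/s; Δx = -39·6 + ½·6·6² = -126 m; v ends -3 m/s.
x(13) = -9 + Σ Δx = -335.5 m.

-335.5 m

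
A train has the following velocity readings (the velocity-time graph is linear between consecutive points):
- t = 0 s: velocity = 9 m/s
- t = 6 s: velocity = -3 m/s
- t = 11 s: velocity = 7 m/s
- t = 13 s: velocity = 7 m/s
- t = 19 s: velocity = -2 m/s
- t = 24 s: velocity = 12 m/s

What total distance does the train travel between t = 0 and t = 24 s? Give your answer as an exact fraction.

1997/21 m

Total distance travelled is ∫|v| dt — sum the magnitudes of each area piece.
0–6 s: v = 0 at t = 4.5 s; triangle areas 20.25 + 2.25 = 22.5 m
6–11 s: v = 0 at t = 7.5 s; triangle areas 2.25 + 12.25 = 14.5 m
11–13 s: |7| × 2 = 14 m
13–19 s: v = 0 at t = 53/3 s; triangle areas 49/3 + 4/3 = 53/3 m
19–24 s: v = 0 at t = 138/7 s; triangle areas 5/7 + 180/7 = 185/7 m
Total distance = 1997/21 m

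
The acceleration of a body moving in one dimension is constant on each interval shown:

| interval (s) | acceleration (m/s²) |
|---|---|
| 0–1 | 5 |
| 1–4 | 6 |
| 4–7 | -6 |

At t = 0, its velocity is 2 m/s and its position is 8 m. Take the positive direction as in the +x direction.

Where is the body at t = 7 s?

108.5 m

On each constant-a segment, Δv = aΔt and Δx = v₀Δt + ½aΔt²; chain segment to segment.
0–1 s: v starts 2 m/s; Δx = 2·1 + ½·5·1² = 4.5 m; v ends 7 m/s.
1–4 s: v starts 7 m/s; Δx = 7·3 + ½·6·3² = 48 m; v ends 25 m/s.
4–7 s: v starts 25 m/s; Δx = 25·3 + ½·-6·3² = 48 m; v ends 7 m/s.
x(7) = 8 + Σ Δx = 108.5 m.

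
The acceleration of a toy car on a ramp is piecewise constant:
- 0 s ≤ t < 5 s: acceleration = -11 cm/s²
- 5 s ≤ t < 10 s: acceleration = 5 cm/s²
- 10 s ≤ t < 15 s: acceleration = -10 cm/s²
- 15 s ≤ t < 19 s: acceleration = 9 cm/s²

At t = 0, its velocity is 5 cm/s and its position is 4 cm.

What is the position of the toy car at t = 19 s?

-774 cm

On each constant-a segment, Δv = aΔt and Δx = v₀Δt + ½aΔt²; chain segment to segment.
0–5 s: v starts 5 cm/s; Δx = 5·5 + ½·-11·5² = -112.5 cm; v ends -50 cm/s.
5–10 s: v starts -50 cm/s; Δx = -50·5 + ½·5·5² = -187.5 cm; v ends -25 cm/s.
10–15 s: v starts -25 cm/s; Δx = -25·5 + ½·-10·5² = -250 cm; v ends -75 cm/s.
15–19 s: v starts -75 cm/s; Δx = -75·4 + ½·9·4² = -228 cm; v ends -39 cm/s.
x(19) = 4 + Σ Δx = -774 cm.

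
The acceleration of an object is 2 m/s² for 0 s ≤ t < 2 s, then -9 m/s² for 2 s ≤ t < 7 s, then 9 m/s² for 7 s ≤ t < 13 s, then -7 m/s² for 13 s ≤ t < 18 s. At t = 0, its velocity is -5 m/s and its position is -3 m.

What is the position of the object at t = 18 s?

On each constant-a segment, Δv = aΔt and Δx = v₀Δt + ½aΔt²; chain segment to segment.
0–2 s: v starts -5 m/s; Δx = -5·2 + ½·2·2² = -6 m; v ends -1 m/s.
2–7 s: v starts -1 m/s; Δx = -1·5 + ½·-9·5² = -117.5 m; v ends -46 m/s.
7–13 s: v starts -46 m/s; Δx = -46·6 + ½·9·6² = -114 m; v ends 8 m/s.
13–18 s: v starts 8 m/s; Δx = 8·5 + ½·-7·5² = -47.5 m; v ends -27 m/s.
x(18) = -3 + Σ Δx = -288 m.

-288 m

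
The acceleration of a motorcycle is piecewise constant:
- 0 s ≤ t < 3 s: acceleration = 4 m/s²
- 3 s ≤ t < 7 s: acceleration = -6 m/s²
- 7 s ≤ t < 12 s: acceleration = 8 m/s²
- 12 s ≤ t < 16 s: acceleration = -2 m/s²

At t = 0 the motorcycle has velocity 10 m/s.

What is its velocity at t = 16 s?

Δv equals the area under the a-t graph; then v = v₀ + Δv.
0–3 s: 4 × 3 = 12 m/s
3–7 s: -6 × 4 = -24 m/s
7–12 s: 8 × 5 = 40 m/s
12–16 s: -2 × 4 = -8 m/s
Δv = 20 m/s, so v(16) = 10 + (20) = 30 m/s.

30 m/s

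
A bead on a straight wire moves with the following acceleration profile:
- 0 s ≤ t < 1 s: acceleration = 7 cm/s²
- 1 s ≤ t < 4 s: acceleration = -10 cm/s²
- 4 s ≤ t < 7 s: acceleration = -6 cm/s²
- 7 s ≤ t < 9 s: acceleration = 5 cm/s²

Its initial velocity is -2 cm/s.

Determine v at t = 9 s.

Δv equals the area under the a-t graph; then v = v₀ + Δv.
0–1 s: 7 × 1 = 7 cm/s
1–4 s: -10 × 3 = -30 cm/s
4–7 s: -6 × 3 = -18 cm/s
7–9 s: 5 × 2 = 10 cm/s
Δv = -31 cm/s, so v(9) = -2 + (-31) = -33 cm/s.

-33 cm/s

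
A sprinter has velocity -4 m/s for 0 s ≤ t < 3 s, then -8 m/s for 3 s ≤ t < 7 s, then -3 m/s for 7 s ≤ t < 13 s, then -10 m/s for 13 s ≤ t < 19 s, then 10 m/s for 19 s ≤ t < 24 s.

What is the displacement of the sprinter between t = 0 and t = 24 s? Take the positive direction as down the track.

Net displacement equals the area under the velocity-time graph (areas below the axis count negative).
0–3 s: -4 × 3 = -12 m
3–7 s: -8 × 4 = -32 m
7–13 s: -3 × 6 = -18 m
13–19 s: -10 × 6 = -60 m
19–24 s: 10 × 5 = 50 m
Net displacement = -72 m

-72 m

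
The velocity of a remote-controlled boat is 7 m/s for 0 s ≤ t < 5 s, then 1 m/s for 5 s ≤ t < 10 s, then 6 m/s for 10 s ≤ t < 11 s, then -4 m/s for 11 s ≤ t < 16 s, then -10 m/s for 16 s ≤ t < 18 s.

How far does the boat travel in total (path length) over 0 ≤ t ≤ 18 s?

86 m

Distance (not displacement) is the total path length: add the absolute areas under v-t.
0–5 s: |7| × 5 = 35 m
5–10 s: |1| × 5 = 5 m
10–11 s: |6| × 1 = 6 m
11–16 s: |-4| × 5 = 20 m
16–18 s: |-10| × 2 = 20 m
Total distance = 86 m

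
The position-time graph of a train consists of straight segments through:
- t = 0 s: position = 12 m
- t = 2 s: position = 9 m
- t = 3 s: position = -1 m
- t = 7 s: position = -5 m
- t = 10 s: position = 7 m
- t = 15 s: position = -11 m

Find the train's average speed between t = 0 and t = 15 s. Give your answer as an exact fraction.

Average speed = (total path length)/(elapsed time); on a piecewise-linear x-t graph the path length is Σ|Δx|.
0–2 s: |Δx| = |9 − 12| = 3 m
2–3 s: |Δx| = |-1 − 9| = 10 m
3–7 s: |Δx| = |-5 − -1| = 4 m
7–10 s: |Δx| = |7 − -5| = 12 m
10–15 s: |Δx| = |-11 − 7| = 18 m
Total path = 47 m; average speed = 47/15 = 47/15 m/s.

47/15 m/s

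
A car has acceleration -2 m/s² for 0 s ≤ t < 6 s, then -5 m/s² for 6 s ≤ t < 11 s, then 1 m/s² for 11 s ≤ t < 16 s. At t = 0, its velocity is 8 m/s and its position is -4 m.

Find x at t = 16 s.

-207 m

On each constant-a segment, Δv = aΔt and Δx = v₀Δt + ½aΔt²; chain segment to segment.
0–6 s: v starts 8 m/s; Δx = 8·6 + ½·-2·6² = 12 m; v ends -4 m/s.
6–11 s: v starts -4 m/s; Δx = -4·5 + ½·-5·5² = -82.5 m; v ends -29 m/s.
11–16 s: v starts -29 m/s; Δx = -29·5 + ½·1·5² = -132.5 m; v ends -24 m/s.
x(16) = -4 + Σ Δx = -207 m.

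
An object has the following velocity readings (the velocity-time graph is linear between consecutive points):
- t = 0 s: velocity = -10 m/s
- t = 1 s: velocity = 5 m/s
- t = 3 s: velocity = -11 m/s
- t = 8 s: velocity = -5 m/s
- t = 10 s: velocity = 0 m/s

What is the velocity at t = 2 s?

-3 m/s

On 1–3 s the graph is linear from 5 to -11 m/s: v(2) = 5 + (-11 − 5)·(2 − 1)/(3 − 1) = -3 m/s.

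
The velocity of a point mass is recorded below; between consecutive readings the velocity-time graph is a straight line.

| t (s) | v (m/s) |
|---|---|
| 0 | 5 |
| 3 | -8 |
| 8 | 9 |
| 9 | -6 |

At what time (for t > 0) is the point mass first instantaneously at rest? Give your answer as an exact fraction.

t = 15/13 s

v changes sign on 0–3 s (from 5 to -8); the graph is linear there, so v = 0 at t = 0 + (-5)·(3 − 0)/(-8 − 5) = 15/13 s.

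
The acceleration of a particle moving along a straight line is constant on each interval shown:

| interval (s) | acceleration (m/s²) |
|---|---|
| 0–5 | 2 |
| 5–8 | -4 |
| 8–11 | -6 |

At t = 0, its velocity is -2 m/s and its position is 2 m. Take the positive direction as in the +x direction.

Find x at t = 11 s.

On each constant-a segment, Δv = aΔt and Δx = v₀Δt + ½aΔt²; chain segment to segment.
0–5 s: v starts -2 m/s; Δx = -2·5 + ½·2·5² = 15 m; v ends 8 m/s.
5–8 s: v starts 8 m/s; Δx = 8·3 + ½·-4·3² = 6 m; v ends -4 m/s.
8–11 s: v starts -4 m/s; Δx = -4·3 + ½·-6·3² = -39 m; v ends -22 m/s.
x(11) = 2 + Σ Δx = -16 m.

-16 m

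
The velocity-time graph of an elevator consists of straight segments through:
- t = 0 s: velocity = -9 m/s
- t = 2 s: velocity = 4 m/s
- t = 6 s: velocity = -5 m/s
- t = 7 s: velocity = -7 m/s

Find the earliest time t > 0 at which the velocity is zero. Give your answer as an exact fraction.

t = 18/13 s

v changes sign on 0–2 s (from -9 to 4); the graph is linear there, so v = 0 at t = 0 + (9)·(2 − 0)/(4 − -9) = 18/13 s.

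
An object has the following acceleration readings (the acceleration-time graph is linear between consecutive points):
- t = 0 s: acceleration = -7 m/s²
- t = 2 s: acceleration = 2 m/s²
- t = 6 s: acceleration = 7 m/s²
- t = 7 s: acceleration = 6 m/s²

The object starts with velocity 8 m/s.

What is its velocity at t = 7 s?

Δv equals the area under the a-t graph; then v = v₀ + Δv.
0–2 s: ½(-7 + 2)(2) = -5 m/s
2–6 s: ½(2 + 7)(4) = 18 m/s
6–7 s: ½(7 + 6)(1) = 6.5 m/s
Δv = 19.5 m/s, so v(7) = 8 + (19.5) = 27.5 m/s.

27.5 m/s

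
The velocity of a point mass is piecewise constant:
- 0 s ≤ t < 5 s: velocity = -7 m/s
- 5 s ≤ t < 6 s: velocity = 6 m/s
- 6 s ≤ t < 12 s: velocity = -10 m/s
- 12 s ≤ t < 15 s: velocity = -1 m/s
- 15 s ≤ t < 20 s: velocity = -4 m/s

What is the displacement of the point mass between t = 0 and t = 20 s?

-112 m

Displacement is the signed area under the v-t curve.
0–5 s: -7 × 5 = -35 m
5–6 s: 6 × 1 = 6 m
6–12 s: -10 × 6 = -60 m
12–15 s: -1 × 3 = -3 m
15–20 s: -4 × 5 = -20 m
Net displacement = -112 m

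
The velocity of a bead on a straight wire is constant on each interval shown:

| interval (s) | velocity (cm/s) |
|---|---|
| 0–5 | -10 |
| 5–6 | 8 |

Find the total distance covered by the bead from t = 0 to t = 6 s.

Distance (not displacement) is the total path length: add the absolute areas under v-t.
0–5 s: |-10| × 5 = 50 cm
5–6 s: |8| × 1 = 8 cm
Total distance = 58 cm

58 cm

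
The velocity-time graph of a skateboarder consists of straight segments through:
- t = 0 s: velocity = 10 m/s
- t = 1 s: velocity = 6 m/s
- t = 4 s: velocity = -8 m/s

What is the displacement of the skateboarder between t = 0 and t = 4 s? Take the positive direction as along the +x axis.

5 m

Displacement is the signed area under the v-t curve.
0–1 s: ½(10 + 6)(1) = 8 m
1–4 s: ½(6 + -8)(3) = -3 m
Net displacement = 5 m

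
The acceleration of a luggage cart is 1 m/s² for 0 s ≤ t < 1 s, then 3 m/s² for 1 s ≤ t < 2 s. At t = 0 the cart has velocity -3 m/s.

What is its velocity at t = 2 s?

Δv equals the area under the a-t graph; then v = v₀ + Δv.
0–1 s: 1 × 1 = 1 m/s
1–2 s: 3 × 1 = 3 m/s
Δv = 4 m/s, so v(2) = -3 + (4) = 1 m/s.

1 m/s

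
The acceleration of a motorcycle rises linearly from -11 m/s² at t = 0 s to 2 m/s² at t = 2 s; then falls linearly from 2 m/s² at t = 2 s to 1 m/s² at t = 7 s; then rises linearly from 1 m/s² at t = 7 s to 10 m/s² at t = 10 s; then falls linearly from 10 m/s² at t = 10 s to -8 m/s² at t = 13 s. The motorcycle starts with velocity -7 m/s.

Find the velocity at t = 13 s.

11 m/s

Δv equals the area under the a-t graph; then v = v₀ + Δv.
0–2 s: ½(-11 + 2)(2) = -9 m/s
2–7 s: ½(2 + 1)(5) = 7.5 m/s
7–10 s: ½(1 + 10)(3) = 16.5 m/s
10–13 s: ½(10 + -8)(3) = 3 m/s
Δv = 18 m/s, so v(13) = -7 + (18) = 11 m/s.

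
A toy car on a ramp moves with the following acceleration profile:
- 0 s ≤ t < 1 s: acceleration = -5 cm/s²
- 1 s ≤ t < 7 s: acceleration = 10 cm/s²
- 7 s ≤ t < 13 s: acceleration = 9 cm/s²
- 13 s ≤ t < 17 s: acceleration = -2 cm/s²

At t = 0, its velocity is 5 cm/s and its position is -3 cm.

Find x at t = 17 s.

On each constant-a segment, Δv = aΔt and Δx = v₀Δt + ½aΔt²; chain segment to segment.
0–1 s: v starts 5 cm/s; Δx = 5·1 + ½·-5·1² = 2.5 cm; v ends 0 cm/s.
1–7 s: v starts 0 cm/s; Δx = 0·6 + ½·10·6² = 180 cm; v ends 60 cm/s.
7–13 s: v starts 60 cm/s; Δx = 60·6 + ½·9·6² = 522 cm; v ends 114 cm/s.
13–17 s: v starts 114 cm/s; Δx = 114·4 + ½·-2·4² = 440 cm; v ends 106 cm/s.
x(17) = -3 + Σ Δx = 1141.5 cm.

1141.5 cm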